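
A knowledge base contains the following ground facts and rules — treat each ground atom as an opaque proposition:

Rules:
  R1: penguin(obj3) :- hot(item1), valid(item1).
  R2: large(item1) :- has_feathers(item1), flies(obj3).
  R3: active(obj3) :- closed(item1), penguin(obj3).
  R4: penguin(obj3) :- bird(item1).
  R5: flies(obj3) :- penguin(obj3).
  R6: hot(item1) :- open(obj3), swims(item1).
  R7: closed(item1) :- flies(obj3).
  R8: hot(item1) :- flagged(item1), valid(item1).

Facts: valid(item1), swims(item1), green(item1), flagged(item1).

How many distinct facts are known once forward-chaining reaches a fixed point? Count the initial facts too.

9

Round 1 — R8, derive hot(item1).
Round 2 — R1, derive penguin(obj3).
Round 3 — R5, derive flies(obj3).
Round 4 — R7, derive closed(item1).
Round 5 — R3, derive active(obj3).
Closure: {active(obj3), closed(item1), flagged(item1), flies(obj3), green(item1), hot(item1), penguin(obj3), swims(item1), valid(item1)} — 9 facts.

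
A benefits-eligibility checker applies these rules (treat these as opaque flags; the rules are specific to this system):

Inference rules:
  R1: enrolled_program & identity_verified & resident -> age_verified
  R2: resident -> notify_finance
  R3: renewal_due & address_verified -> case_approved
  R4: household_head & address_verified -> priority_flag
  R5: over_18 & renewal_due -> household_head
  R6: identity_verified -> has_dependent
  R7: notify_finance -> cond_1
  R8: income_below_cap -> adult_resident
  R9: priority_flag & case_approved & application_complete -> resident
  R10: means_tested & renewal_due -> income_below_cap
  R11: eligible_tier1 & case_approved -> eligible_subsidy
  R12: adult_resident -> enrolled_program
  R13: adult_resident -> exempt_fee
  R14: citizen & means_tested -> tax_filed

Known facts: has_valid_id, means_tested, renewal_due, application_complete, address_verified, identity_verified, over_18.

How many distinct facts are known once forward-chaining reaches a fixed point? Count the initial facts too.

19

Round 1: R3 [renewal_due & address_verified -> case_approved]; R5 [over_18 & renewal_due -> household_head]; R6 [identity_verified -> has_dependent]; R10 [means_tested & renewal_due -> income_below_cap]. Adds case_approved, household_head, has_dependent, income_below_cap.
Round 2: R4 [household_head & address_verified -> priority_flag]; R8 [income_below_cap -> adult_resident]. Adds priority_flag, adult_resident.
Round 3: R9 [priority_flag & case_approved & application_complete -> resident]; R12 [adult_resident -> enrolled_program]; R13 [adult_resident -> exempt_fee]. Adds resident, enrolled_program, exempt_fee.
Round 4: R1 [enrolled_program & identity_verified & resident -> age_verified]; R2 [resident -> notify_finance]. Adds age_verified, notify_finance.
Round 5: R7 [notify_finance -> cond_1]. Adds cond_1.
Closure: {address_verified, adult_resident, age_verified, application_complete, case_approved, cond_1, enrolled_program, exempt_fee, has_dependent, has_valid_id, household_head, identity_verified, income_below_cap, means_tested, notify_finance, over_18, priority_flag, renewal_due, resident} — 19 facts.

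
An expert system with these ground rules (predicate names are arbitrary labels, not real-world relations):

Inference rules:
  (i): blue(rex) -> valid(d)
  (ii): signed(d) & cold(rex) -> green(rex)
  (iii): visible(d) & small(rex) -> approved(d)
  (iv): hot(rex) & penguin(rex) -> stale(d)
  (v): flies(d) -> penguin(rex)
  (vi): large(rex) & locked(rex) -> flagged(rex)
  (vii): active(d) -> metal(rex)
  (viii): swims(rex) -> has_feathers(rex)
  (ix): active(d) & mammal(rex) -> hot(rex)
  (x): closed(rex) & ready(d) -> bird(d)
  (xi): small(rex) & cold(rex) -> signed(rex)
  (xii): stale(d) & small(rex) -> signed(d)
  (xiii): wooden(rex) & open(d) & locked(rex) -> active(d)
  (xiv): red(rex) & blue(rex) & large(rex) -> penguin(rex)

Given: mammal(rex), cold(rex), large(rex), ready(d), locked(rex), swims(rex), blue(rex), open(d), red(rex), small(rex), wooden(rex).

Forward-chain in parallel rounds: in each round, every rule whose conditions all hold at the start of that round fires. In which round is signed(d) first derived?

4

Round 1: (i) [blue(rex) -> valid(d)]; (vi) [large(rex) & locked(rex) -> flagged(rex)]; (viii) [swims(rex) -> has_feathers(rex)]; (xi) [small(rex) & cold(rex) -> signed(rex)]; (xiii) [wooden(rex) & open(d) & locked(rex) -> active(d)]; (xiv) [red(rex) & blue(rex) & large(rex) -> penguin(rex)]. New: valid(d), flagged(rex), has_feathers(rex), signed(rex), active(d), penguin(rex).
Round 2: (vii) [active(d) -> metal(rex)]; (ix) [active(d) & mammal(rex) -> hot(rex)]. New: metal(rex), hot(rex).
Round 3: (iv) [hot(rex) & penguin(rex) -> stale(d)]. New: stale(d).
Round 4: (xii) [stale(d) & small(rex) -> signed(d)]. New: signed(d).
signed(d) first appears in round 4.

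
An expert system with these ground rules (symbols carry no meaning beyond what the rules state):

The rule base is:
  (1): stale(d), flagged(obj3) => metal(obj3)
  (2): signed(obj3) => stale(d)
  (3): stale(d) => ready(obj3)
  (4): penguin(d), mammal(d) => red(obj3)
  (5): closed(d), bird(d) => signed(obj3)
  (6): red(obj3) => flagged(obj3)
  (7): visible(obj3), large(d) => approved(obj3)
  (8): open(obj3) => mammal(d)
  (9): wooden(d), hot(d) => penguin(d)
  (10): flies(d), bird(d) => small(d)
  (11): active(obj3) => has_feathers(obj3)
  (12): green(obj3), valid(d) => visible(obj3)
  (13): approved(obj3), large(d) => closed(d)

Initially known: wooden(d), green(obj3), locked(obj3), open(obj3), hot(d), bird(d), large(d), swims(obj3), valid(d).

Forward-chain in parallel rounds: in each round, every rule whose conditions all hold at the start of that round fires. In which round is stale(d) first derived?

5

[1] (8) [open(obj3) => mammal(d)]; (9) [wooden(d), hot(d) => penguin(d)]; (12) [green(obj3), valid(d) => visible(obj3)]. ⇒ new: mammal(d), penguin(d), visible(obj3).
[2] (4) [penguin(d), mammal(d) => red(obj3)]; (7) [visible(obj3), large(d) => approved(obj3)]. ⇒ new: red(obj3), approved(obj3).
[3] (6) [red(obj3) => flagged(obj3)]; (13) [approved(obj3), large(d) => closed(d)]. ⇒ new: flagged(obj3), closed(d).
[4] (5) [closed(d), bird(d) => signed(obj3)]. ⇒ new: signed(obj3).
[5] (2) [signed(obj3) => stale(d)]. ⇒ new: stale(d).
stale(d) first appears in round 5.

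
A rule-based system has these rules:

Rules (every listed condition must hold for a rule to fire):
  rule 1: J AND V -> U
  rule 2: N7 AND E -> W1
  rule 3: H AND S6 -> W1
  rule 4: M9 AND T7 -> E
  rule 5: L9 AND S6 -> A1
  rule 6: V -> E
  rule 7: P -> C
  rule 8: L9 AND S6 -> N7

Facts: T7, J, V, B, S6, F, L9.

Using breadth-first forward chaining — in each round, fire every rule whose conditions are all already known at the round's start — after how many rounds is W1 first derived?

2

Round 1: rule 1 [J AND V -> U]; rule 5 [L9 AND S6 -> A1]; rule 6 [V -> E]; rule 8 [L9 AND S6 -> N7]. Adds U, A1, E, N7.
Round 2: rule 2 [N7 AND E -> W1]. Adds W1.
W1 first appears in round 2.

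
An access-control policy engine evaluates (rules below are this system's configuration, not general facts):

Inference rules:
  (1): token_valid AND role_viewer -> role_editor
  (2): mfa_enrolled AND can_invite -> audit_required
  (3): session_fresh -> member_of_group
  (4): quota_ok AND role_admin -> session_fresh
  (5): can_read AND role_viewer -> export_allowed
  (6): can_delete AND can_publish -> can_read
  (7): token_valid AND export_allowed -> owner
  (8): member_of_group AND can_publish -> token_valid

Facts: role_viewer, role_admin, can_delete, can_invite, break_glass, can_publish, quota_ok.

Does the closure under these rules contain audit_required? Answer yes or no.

no

Round 1 — (4), (6), derive session_fresh, can_read.
Round 2 — (3), (5), derive member_of_group, export_allowed.
Round 3 — (8), derive token_valid.
Round 4 — (1), (7), derive role_editor, owner.
Fixed point reached. audit_required is concluded only by (2); (2) needs mfa_enrolled (never derived).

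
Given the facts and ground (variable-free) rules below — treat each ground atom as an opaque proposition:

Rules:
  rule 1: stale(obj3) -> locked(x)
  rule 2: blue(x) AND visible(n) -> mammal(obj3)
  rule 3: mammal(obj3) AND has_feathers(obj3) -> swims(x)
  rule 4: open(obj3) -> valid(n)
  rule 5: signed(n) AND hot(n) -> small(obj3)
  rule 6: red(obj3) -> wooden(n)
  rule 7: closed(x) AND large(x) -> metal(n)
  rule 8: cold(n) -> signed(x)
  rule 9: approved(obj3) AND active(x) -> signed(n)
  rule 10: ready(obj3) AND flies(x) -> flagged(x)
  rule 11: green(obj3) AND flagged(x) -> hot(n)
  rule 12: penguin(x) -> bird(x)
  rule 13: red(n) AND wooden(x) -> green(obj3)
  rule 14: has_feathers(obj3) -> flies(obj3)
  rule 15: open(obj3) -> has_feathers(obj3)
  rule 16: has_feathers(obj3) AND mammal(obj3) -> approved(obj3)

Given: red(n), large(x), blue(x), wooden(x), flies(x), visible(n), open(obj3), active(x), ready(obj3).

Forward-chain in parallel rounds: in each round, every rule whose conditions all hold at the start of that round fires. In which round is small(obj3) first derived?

4

Round 1: rule 2 [blue(x) AND visible(n) -> mammal(obj3)]; rule 4 [open(obj3) -> valid(n)]; rule 10 [ready(obj3) AND flies(x) -> flagged(x)]; rule 13 [red(n) AND wooden(x) -> green(obj3)]; rule 15 [open(obj3) -> has_feathers(obj3)]. New: mammal(obj3), valid(n), flagged(x), green(obj3), has_feathers(obj3).
Round 2: rule 3 [mammal(obj3) AND has_feathers(obj3) -> swims(x)]; rule 11 [green(obj3) AND flagged(x) -> hot(n)]; rule 14 [has_feathers(obj3) -> flies(obj3)]; rule 16 [has_feathers(obj3) AND mammal(obj3) -> approved(obj3)]. New: swims(x), hot(n), flies(obj3), approved(obj3).
Round 3: rule 9 [approved(obj3) AND active(x) -> signed(n)]. New: signed(n).
Round 4: rule 5 [signed(n) AND hot(n) -> small(obj3)]. New: small(obj3).
small(obj3) first appears in round 4.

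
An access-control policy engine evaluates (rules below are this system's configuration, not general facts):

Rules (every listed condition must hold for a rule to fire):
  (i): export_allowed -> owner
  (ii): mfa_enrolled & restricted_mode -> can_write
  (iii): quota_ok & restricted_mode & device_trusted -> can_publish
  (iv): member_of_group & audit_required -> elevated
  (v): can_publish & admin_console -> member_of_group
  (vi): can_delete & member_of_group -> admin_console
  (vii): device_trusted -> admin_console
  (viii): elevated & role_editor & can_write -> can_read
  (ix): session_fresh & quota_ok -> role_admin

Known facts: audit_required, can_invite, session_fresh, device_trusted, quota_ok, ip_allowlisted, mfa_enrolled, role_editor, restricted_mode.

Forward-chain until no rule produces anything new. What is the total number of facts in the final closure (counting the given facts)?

Round 1: (ii) [mfa_enrolled & restricted_mode -> can_write]; (iii) [quota_ok & restricted_mode & device_trusted -> can_publish]; (vii) [device_trusted -> admin_console]; (ix) [session_fresh & quota_ok -> role_admin]. New: can_write, can_publish, admin_console, role_admin.
Round 2: (v) [can_publish & admin_console -> member_of_group]. New: member_of_group.
Round 3: (iv) [member_of_group & audit_required -> elevated]. New: elevated.
Round 4: (viii) [elevated & role_editor & can_write -> can_read]. New: can_read.
Closure: {admin_console, audit_required, can_invite, can_publish, can_read, can_write, device_trusted, elevated, ip_allowlisted, member_of_group, mfa_enrolled, quota_ok, restricted_mode, role_admin, role_editor, session_fresh} — 16 facts.

16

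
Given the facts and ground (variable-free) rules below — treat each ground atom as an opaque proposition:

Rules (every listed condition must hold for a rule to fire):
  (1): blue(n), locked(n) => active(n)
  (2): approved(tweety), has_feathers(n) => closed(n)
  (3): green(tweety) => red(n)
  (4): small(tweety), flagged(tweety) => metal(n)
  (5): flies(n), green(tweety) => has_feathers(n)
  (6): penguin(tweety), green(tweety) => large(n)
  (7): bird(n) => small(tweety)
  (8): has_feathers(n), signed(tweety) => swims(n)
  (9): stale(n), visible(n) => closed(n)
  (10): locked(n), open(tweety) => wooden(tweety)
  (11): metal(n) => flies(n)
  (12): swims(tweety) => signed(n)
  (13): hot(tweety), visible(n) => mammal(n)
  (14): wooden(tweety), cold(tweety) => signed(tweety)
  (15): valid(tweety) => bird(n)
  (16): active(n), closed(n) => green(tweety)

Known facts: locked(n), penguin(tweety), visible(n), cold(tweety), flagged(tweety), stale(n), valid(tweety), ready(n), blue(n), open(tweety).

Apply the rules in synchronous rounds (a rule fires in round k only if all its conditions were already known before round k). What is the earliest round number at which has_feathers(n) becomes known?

5

Round 1: (1) [blue(n), locked(n) => active(n)]; (9) [stale(n), visible(n) => closed(n)]; (10) [locked(n), open(tweety) => wooden(tweety)]; (15) [valid(tweety) => bird(n)]. Adds active(n), closed(n), wooden(tweety), bird(n).
Round 2: (7) [bird(n) => small(tweety)]; (14) [wooden(tweety), cold(tweety) => signed(tweety)]; (16) [active(n), closed(n) => green(tweety)]. Adds small(tweety), signed(tweety), green(tweety).
Round 3: (3) [green(tweety) => red(n)]; (4) [small(tweety), flagged(tweety) => metal(n)]; (6) [penguin(tweety), green(tweety) => large(n)]. Adds red(n), metal(n), large(n).
Round 4: (11) [metal(n) => flies(n)]. Adds flies(n).
Round 5: (5) [flies(n), green(tweety) => has_feathers(n)]. Adds has_feathers(n).
has_feathers(n) first appears in round 5.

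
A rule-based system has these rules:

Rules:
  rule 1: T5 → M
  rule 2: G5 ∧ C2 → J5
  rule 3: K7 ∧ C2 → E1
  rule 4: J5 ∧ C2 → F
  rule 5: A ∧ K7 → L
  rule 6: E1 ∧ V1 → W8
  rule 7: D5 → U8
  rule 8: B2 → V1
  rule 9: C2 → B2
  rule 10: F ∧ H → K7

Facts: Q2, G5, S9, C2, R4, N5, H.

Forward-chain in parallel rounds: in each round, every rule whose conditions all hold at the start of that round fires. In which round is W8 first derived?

5

Round 1: rule 2 [G5 ∧ C2 → J5]; rule 9 [C2 → B2]. Adds J5, B2.
Round 2: rule 4 [J5 ∧ C2 → F]; rule 8 [B2 → V1]. Adds F, V1.
Round 3: rule 10 [F ∧ H → K7]. Adds K7.
Round 4: rule 3 [K7 ∧ C2 → E1]. Adds E1.
Round 5: rule 6 [E1 ∧ V1 → W8]. Adds W8.
W8 first appears in round 5.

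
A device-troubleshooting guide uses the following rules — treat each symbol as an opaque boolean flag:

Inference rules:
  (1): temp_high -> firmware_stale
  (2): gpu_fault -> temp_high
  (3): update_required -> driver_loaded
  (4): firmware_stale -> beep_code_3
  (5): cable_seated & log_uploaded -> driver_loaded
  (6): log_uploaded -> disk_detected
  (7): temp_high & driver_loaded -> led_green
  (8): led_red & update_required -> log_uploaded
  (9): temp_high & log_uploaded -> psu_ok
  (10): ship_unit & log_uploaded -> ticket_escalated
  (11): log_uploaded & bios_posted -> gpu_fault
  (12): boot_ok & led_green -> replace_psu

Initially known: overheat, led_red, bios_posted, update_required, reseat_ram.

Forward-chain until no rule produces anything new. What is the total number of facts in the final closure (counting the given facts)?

Round 1 — (3), (8), derive driver_loaded, log_uploaded.
Round 2 — (6), (11), derive disk_detected, gpu_fault.
Round 3 — (2), derive temp_high.
Round 4 — (1), (7), (9), derive firmware_stale, led_green, psu_ok.
Round 5 — (4), derive beep_code_3.
Closure: {beep_code_3, bios_posted, disk_detected, driver_loaded, firmware_stale, gpu_fault, led_green, led_red, log_uploaded, overheat, psu_ok, reseat_ram, temp_high, update_required} — 14 facts.

14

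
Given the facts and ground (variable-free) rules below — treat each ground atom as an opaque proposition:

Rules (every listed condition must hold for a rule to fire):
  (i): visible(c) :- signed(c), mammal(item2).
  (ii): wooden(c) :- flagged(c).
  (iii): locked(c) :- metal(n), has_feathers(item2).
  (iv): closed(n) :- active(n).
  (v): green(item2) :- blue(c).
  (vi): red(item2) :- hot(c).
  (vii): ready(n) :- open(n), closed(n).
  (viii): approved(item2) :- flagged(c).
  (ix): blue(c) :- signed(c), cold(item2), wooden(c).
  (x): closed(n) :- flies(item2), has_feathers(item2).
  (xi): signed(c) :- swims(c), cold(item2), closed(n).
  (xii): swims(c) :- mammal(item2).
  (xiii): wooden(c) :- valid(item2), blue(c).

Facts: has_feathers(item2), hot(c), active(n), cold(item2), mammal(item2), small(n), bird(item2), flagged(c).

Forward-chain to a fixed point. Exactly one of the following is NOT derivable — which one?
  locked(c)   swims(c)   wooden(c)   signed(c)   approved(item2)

locked(c)

Round 1 fires (ii), (iv), (vi), (viii), (xii), giving wooden(c), closed(n), red(item2), approved(item2), swims(c).
Round 2 fires (xi), giving signed(c).
Round 3 fires (i), (ix), giving visible(c), blue(c).
Round 4 fires (v), giving green(item2).
Derived: wooden(c) (round 1), approved(item2) (round 1), swims(c) (round 1), signed(c) (round 2). locked(c) never appears in any round.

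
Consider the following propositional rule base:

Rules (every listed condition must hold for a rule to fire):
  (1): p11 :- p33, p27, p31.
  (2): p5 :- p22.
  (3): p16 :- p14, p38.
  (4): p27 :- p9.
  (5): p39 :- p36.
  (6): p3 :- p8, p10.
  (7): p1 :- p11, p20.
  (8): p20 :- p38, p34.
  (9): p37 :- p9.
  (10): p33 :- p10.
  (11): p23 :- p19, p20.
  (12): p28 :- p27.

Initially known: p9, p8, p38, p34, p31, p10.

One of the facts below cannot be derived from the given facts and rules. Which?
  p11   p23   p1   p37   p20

Round 1 fires (4), (6), (8), (9), (10), giving p27, p3, p20, p37, p33.
Round 2 fires (1), (12), giving p11, p28.
Round 3 fires (7), giving p1.
Derived: p11 (round 2), p37 (round 1), p1 (round 3), p20 (round 1). p23 never appears in any round.

p23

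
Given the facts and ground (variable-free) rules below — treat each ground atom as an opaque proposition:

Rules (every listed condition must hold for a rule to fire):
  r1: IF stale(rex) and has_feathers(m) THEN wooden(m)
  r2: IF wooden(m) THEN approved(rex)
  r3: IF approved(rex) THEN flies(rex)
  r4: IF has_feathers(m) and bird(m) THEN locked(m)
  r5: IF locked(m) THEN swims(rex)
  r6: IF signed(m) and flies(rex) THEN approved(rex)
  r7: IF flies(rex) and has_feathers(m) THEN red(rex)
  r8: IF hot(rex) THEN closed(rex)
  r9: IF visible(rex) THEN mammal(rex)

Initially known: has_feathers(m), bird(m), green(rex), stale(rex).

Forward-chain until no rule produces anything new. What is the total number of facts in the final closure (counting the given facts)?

Round 1 — r1, r4, derive wooden(m), locked(m).
Round 2 — r2, r5, derive approved(rex), swims(rex).
Round 3 — r3, derive flies(rex).
Round 4 — r7, derive red(rex).
Closure: {approved(rex), bird(m), flies(rex), green(rex), has_feathers(m), locked(m), red(rex), stale(rex), swims(rex), wooden(m)} — 10 facts.

10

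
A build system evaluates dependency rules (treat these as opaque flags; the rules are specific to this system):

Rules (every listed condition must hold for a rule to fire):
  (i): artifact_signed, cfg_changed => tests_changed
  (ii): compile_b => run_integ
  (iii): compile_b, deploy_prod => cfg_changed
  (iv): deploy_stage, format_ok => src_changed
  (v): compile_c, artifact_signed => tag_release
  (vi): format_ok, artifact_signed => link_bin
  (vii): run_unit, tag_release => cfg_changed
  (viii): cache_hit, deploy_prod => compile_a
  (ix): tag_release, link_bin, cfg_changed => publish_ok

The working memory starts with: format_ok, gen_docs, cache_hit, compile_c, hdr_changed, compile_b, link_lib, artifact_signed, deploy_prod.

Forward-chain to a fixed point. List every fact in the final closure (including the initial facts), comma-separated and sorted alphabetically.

artifact_signed, cache_hit, cfg_changed, compile_a, compile_b, compile_c, deploy_prod, format_ok, gen_docs, hdr_changed, link_bin, link_lib, publish_ok, run_integ, tag_release, tests_changed

Round 1: (ii) [compile_b => run_integ]; (iii) [compile_b, deploy_prod => cfg_changed]; (v) [compile_c, artifact_signed => tag_release]; (vi) [format_ok, artifact_signed => link_bin]; (viii) [cache_hit, deploy_prod => compile_a]. Adds run_integ, cfg_changed, tag_release, link_bin, compile_a.
Round 2: (i) [artifact_signed, cfg_changed => tests_changed]; (ix) [tag_release, link_bin, cfg_changed => publish_ok]. Adds tests_changed, publish_ok.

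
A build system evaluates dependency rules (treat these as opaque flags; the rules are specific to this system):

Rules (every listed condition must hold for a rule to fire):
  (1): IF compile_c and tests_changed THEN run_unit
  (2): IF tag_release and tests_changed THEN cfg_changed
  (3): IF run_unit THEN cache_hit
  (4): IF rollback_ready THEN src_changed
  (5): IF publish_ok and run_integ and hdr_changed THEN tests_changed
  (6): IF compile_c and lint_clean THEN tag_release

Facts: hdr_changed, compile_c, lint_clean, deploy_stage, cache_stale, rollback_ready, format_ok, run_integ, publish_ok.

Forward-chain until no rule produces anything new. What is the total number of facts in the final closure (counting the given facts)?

Round 1 fires (4), (5), (6), giving src_changed, tests_changed, tag_release.
Round 2 fires (1), (2), giving run_unit, cfg_changed.
Round 3 fires (3), giving cache_hit.
Closure: {cache_hit, cache_stale, cfg_changed, compile_c, deploy_stage, format_ok, hdr_changed, lint_clean, publish_ok, rollback_ready, run_integ, run_unit, src_changed, tag_release, tests_changed} — 15 facts.

15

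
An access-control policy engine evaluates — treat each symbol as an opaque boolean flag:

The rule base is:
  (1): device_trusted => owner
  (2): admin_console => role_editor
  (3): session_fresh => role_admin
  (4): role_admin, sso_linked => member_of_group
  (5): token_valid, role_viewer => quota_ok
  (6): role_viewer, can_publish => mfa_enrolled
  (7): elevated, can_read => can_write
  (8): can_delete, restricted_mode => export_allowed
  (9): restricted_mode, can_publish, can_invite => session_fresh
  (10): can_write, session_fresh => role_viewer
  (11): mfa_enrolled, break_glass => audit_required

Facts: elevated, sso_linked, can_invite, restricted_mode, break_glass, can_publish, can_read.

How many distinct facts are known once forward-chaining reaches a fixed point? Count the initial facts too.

Round 1 fires (7), (9), giving can_write, session_fresh.
Round 2 fires (3), (10), giving role_admin, role_viewer.
Round 3 fires (4), (6), giving member_of_group, mfa_enrolled.
Round 4 fires (11), giving audit_required.
Closure: {audit_required, break_glass, can_invite, can_publish, can_read, can_write, elevated, member_of_group, mfa_enrolled, restricted_mode, role_admin, role_viewer, session_fresh, sso_linked} — 14 facts.

14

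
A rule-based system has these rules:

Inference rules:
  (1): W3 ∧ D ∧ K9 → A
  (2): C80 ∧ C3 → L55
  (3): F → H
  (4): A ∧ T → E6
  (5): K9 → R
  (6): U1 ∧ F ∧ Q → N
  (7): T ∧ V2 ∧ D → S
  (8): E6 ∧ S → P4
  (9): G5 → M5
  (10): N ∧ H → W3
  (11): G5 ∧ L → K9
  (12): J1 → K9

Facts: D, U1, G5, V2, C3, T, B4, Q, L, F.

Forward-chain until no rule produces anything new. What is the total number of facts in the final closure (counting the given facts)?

Round 1 fires (3), (6), (7), (9), (11), giving H, N, S, M5, K9.
Round 2 fires (5), (10), giving R, W3.
Round 3 fires (1), giving A.
Round 4 fires (4), giving E6.
Round 5 fires (8), giving P4.
Closure: {A, B4, C3, D, E6, F, G5, H, K9, L, M5, N, P4, Q, R, S, T, U1, V2, W3} — 20 facts.

20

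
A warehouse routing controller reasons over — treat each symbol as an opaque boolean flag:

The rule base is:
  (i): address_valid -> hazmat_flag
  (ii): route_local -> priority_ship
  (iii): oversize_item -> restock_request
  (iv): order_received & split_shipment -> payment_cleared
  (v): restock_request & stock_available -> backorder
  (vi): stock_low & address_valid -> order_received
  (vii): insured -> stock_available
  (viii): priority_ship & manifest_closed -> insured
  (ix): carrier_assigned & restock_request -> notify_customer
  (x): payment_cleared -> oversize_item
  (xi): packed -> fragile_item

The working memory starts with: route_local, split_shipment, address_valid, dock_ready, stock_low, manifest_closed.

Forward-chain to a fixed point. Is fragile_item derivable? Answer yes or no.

Round 1 — (i), (ii), (vi), derive hazmat_flag, priority_ship, order_received.
Round 2 — (iv), (viii), derive payment_cleared, insured.
Round 3 — (vii), (x), derive stock_available, oversize_item.
Round 4 — (iii), derive restock_request.
Round 5 — (v), derive backorder.
Fixed point reached. fragile_item is concluded only by (xi); (xi) needs packed (never derived).

no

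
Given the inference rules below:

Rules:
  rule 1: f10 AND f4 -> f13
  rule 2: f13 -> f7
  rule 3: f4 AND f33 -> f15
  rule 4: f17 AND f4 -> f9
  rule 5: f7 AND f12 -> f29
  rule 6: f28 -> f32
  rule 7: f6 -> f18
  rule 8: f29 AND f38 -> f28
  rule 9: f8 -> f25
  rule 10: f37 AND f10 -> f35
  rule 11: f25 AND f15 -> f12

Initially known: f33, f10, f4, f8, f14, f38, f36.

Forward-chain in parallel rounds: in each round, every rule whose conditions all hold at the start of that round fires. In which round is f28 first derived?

4

Round 1: rule 1 [f10 AND f4 -> f13]; rule 3 [f4 AND f33 -> f15]; rule 9 [f8 -> f25]. New: f13, f15, f25.
Round 2: rule 2 [f13 -> f7]; rule 11 [f25 AND f15 -> f12]. New: f7, f12.
Round 3: rule 5 [f7 AND f12 -> f29]. New: f29.
Round 4: rule 8 [f29 AND f38 -> f28]. New: f28.
f28 first appears in round 4.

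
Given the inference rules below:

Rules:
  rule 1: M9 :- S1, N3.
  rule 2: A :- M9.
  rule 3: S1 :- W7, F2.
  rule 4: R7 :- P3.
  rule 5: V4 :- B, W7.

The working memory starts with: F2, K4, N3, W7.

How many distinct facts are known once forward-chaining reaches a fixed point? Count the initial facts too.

7

Round 1: rule 3 [S1 :- W7, F2.]. Adds S1.
Round 2: rule 1 [M9 :- S1, N3.]. Adds M9.
Round 3: rule 2 [A :- M9.]. Adds A.
Closure: {A, F2, K4, M9, N3, S1, W7} — 7 facts.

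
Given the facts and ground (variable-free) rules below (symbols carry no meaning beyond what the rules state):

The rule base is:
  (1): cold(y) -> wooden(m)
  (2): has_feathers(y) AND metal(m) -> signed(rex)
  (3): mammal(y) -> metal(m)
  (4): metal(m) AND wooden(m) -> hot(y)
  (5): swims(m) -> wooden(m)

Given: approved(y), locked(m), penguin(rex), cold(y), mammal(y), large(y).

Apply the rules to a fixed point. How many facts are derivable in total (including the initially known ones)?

9

Round 1: (1) [cold(y) -> wooden(m)]; (3) [mammal(y) -> metal(m)]. New: wooden(m), metal(m).
Round 2: (4) [metal(m) AND wooden(m) -> hot(y)]. New: hot(y).
Closure: {approved(y), cold(y), hot(y), large(y), locked(m), mammal(y), metal(m), penguin(rex), wooden(m)} — 9 facts.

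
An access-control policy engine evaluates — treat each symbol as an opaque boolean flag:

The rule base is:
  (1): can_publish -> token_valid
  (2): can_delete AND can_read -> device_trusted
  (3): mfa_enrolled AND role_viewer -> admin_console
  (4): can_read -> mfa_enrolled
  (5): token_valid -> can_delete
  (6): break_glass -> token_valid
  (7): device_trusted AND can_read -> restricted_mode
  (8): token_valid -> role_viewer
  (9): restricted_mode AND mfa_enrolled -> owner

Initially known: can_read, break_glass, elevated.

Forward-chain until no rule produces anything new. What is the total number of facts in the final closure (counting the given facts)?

11

Round 1: (4) [can_read -> mfa_enrolled]; (6) [break_glass -> token_valid]. Adds mfa_enrolled, token_valid.
Round 2: (5) [token_valid -> can_delete]; (8) [token_valid -> role_viewer]. Adds can_delete, role_viewer.
Round 3: (2) [can_delete AND can_read -> device_trusted]; (3) [mfa_enrolled AND role_viewer -> admin_console]. Adds device_trusted, admin_console.
Round 4: (7) [device_trusted AND can_read -> restricted_mode]. Adds restricted_mode.
Round 5: (9) [restricted_mode AND mfa_enrolled -> owner]. Adds owner.
Closure: {admin_console, break_glass, can_delete, can_read, device_trusted, elevated, mfa_enrolled, owner, restricted_mode, role_viewer, token_valid} — 11 facts.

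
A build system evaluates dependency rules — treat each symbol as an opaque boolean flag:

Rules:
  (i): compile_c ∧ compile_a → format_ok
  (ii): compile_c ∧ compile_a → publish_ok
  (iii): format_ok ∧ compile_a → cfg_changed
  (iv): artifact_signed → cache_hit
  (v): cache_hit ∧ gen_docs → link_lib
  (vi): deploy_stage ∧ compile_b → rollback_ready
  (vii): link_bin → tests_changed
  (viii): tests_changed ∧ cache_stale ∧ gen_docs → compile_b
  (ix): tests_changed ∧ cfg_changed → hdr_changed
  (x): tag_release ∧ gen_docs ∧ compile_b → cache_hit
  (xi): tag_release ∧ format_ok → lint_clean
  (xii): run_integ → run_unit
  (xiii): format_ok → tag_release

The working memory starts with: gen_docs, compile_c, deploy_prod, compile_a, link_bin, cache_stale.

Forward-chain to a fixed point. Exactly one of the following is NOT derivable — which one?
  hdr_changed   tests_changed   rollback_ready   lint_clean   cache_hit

Round 1: (i) [compile_c ∧ compile_a → format_ok]; (ii) [compile_c ∧ compile_a → publish_ok]; (vii) [link_bin → tests_changed]. New: format_ok, publish_ok, tests_changed.
Round 2: (iii) [format_ok ∧ compile_a → cfg_changed]; (viii) [tests_changed ∧ cache_stale ∧ gen_docs → compile_b]; (xiii) [format_ok → tag_release]. New: cfg_changed, compile_b, tag_release.
Round 3: (ix) [tests_changed ∧ cfg_changed → hdr_changed]; (x) [tag_release ∧ gen_docs ∧ compile_b → cache_hit]; (xi) [tag_release ∧ format_ok → lint_clean]. New: hdr_changed, cache_hit, lint_clean.
Round 4: (v) [cache_hit ∧ gen_docs → link_lib]. New: link_lib.
Derived: cache_hit (round 3), lint_clean (round 3), hdr_changed (round 3), tests_changed (round 1). rollback_ready never appears in any round.

rollback_ready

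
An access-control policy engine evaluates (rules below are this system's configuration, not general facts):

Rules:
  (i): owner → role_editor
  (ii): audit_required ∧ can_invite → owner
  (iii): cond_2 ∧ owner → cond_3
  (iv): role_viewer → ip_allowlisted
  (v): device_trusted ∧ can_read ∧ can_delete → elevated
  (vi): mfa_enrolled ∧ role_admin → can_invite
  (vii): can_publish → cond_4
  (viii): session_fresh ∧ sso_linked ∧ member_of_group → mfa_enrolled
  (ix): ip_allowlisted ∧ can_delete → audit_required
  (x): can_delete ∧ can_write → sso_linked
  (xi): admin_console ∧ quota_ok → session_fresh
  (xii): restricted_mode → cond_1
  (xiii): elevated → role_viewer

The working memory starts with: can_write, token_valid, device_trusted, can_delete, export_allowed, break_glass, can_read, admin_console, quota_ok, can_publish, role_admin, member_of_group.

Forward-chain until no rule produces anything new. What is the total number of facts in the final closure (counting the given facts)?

[1] (v) [device_trusted ∧ can_read ∧ can_delete → elevated]; (vii) [can_publish → cond_4]; (x) [can_delete ∧ can_write → sso_linked]; (xi) [admin_console ∧ quota_ok → session_fresh]. ⇒ new: elevated, cond_4, sso_linked, session_fresh.
[2] (viii) [session_fresh ∧ sso_linked ∧ member_of_group → mfa_enrolled]; (xiii) [elevated → role_viewer]. ⇒ new: mfa_enrolled, role_viewer.
[3] (iv) [role_viewer → ip_allowlisted]; (vi) [mfa_enrolled ∧ role_admin → can_invite]. ⇒ new: ip_allowlisted, can_invite.
[4] (ix) [ip_allowlisted ∧ can_delete → audit_required]. ⇒ new: audit_required.
[5] (ii) [audit_required ∧ can_invite → owner]. ⇒ new: owner.
[6] (i) [owner → role_editor]. ⇒ new: role_editor.
Closure: {admin_console, audit_required, break_glass, can_delete, can_invite, can_publish, can_read, can_write, cond_4, device_trusted, elevated, export_allowed, ip_allowlisted, member_of_group, mfa_enrolled, owner, quota_ok, role_admin, role_editor, role_viewer, session_fresh, sso_linked, token_valid} — 23 facts.

23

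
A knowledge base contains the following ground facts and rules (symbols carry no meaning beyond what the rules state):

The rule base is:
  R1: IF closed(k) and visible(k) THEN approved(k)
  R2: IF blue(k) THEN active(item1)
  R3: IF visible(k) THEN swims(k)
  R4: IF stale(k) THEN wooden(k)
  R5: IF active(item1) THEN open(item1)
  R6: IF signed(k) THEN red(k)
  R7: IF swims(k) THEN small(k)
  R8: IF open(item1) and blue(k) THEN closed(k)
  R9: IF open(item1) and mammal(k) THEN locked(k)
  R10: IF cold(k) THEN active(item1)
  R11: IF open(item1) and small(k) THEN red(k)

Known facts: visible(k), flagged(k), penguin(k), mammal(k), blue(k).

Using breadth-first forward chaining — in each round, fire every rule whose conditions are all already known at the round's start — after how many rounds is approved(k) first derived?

4

[1] R2 [IF blue(k) THEN active(item1)]; R3 [IF visible(k) THEN swims(k)]. ⇒ new: active(item1), swims(k).
[2] R5 [IF active(item1) THEN open(item1)]; R7 [IF swims(k) THEN small(k)]. ⇒ new: open(item1), small(k).
[3] R8 [IF open(item1) and blue(k) THEN closed(k)]; R9 [IF open(item1) and mammal(k) THEN locked(k)]; R11 [IF open(item1) and small(k) THEN red(k)]. ⇒ new: closed(k), locked(k), red(k).
[4] R1 [IF closed(k) and visible(k) THEN approved(k)]. ⇒ new: approved(k).
approved(k) first appears in round 4.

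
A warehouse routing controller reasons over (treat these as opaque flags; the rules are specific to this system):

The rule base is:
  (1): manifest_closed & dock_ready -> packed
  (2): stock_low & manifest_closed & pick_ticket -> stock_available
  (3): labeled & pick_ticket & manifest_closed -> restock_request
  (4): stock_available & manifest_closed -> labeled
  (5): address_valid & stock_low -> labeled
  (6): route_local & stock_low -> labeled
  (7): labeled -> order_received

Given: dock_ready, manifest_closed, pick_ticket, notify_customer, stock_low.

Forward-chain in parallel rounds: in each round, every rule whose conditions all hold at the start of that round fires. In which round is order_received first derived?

3

Round 1: (1) [manifest_closed & dock_ready -> packed]; (2) [stock_low & manifest_closed & pick_ticket -> stock_available]. Adds packed, stock_available.
Round 2: (4) [stock_available & manifest_closed -> labeled]. Adds labeled.
Round 3: (3) [labeled & pick_ticket & manifest_closed -> restock_request]; (7) [labeled -> order_received]. Adds restock_request, order_received.
order_received first appears in round 3.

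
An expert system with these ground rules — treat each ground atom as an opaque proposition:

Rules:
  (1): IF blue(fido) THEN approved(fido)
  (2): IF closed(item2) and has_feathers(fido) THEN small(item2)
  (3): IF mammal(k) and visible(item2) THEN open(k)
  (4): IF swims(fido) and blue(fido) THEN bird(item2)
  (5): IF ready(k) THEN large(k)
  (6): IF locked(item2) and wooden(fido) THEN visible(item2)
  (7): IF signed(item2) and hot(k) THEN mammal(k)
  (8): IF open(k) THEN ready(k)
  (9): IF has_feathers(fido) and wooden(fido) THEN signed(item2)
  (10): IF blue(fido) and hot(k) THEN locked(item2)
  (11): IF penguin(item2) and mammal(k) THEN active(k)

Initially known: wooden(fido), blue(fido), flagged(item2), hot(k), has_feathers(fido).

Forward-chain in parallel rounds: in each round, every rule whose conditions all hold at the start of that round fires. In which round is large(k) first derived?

5

Round 1 fires (1), (9), (10), giving approved(fido), signed(item2), locked(item2).
Round 2 fires (6), (7), giving visible(item2), mammal(k).
Round 3 fires (3), giving open(k).
Round 4 fires (8), giving ready(k).
Round 5 fires (5), giving large(k).
large(k) first appears in round 5.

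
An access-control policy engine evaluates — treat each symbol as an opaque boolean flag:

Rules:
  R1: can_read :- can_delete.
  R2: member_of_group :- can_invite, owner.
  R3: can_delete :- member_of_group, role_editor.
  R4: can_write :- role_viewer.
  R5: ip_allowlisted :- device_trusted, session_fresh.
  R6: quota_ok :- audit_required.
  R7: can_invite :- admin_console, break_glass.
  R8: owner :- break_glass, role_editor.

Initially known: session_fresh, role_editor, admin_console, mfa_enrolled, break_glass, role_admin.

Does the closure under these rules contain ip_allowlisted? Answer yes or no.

no

[1] R7 [can_invite :- admin_console, break_glass.]; R8 [owner :- break_glass, role_editor.]. ⇒ new: can_invite, owner.
[2] R2 [member_of_group :- can_invite, owner.]. ⇒ new: member_of_group.
[3] R3 [can_delete :- member_of_group, role_editor.]. ⇒ new: can_delete.
[4] R1 [can_read :- can_delete.]. ⇒ new: can_read.
Fixed point reached. ip_allowlisted is concluded only by R5; R5 needs device_trusted (never derived).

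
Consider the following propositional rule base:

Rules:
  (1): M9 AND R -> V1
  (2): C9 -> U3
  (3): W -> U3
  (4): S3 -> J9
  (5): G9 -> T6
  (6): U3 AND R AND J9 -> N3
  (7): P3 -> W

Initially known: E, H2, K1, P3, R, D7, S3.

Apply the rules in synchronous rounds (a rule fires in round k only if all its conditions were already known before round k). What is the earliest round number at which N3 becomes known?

3

Round 1 — (4), (7), derive J9, W.
Round 2 — (3), derive U3.
Round 3 — (6), derive N3.
N3 first appears in round 3.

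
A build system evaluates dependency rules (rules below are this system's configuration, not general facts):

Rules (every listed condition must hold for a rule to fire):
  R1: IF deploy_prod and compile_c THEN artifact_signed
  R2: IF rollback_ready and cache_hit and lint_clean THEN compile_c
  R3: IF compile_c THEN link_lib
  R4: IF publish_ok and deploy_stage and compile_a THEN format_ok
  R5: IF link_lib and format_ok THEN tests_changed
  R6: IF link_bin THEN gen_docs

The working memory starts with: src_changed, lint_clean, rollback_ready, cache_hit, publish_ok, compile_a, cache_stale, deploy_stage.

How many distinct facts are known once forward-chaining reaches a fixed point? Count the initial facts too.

12

Round 1 — R2, R4, derive compile_c, format_ok.
Round 2 — R3, derive link_lib.
Round 3 — R5, derive tests_changed.
Closure: {cache_hit, cache_stale, compile_a, compile_c, deploy_stage, format_ok, link_lib, lint_clean, publish_ok, rollback_ready, src_changed, tests_changed} — 12 facts.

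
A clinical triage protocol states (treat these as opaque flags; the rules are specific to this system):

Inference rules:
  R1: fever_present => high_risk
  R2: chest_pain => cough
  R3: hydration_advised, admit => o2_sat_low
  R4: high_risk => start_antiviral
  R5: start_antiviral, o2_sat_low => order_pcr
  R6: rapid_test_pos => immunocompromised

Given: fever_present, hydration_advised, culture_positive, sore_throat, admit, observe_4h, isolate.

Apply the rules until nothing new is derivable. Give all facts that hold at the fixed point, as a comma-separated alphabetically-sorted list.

Round 1 fires R1, R3, giving high_risk, o2_sat_low.
Round 2 fires R4, giving start_antiviral.
Round 3 fires R5, giving order_pcr.

admit, culture_positive, fever_present, high_risk, hydration_advised, isolate, o2_sat_low, observe_4h, order_pcr, sore_throat, start_antiviral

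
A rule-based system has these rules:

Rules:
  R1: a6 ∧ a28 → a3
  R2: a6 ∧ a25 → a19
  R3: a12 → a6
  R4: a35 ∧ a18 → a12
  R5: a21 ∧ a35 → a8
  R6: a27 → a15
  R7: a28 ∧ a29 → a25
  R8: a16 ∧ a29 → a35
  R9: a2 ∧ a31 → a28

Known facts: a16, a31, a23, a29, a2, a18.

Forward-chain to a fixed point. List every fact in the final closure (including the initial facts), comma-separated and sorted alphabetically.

a12, a16, a18, a19, a2, a23, a25, a28, a29, a3, a31, a35, a6

Round 1 fires R8, R9, giving a35, a28.
Round 2 fires R4, R7, giving a12, a25.
Round 3 fires R3, giving a6.
Round 4 fires R1, R2, giving a3, a19.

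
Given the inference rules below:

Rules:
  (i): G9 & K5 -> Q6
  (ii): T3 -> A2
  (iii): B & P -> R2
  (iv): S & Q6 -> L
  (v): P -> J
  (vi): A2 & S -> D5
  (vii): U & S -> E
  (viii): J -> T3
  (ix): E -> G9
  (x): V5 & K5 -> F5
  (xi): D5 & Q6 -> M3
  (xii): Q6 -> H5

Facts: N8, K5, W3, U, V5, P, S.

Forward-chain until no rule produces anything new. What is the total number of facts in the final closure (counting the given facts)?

18

Round 1 fires (v), (vii), (x), giving J, E, F5.
Round 2 fires (viii), (ix), giving T3, G9.
Round 3 fires (i), (ii), giving Q6, A2.
Round 4 fires (iv), (vi), (xii), giving L, D5, H5.
Round 5 fires (xi), giving M3.
Closure: {A2, D5, E, F5, G9, H5, J, K5, L, M3, N8, P, Q6, S, T3, U, V5, W3} — 18 facts.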